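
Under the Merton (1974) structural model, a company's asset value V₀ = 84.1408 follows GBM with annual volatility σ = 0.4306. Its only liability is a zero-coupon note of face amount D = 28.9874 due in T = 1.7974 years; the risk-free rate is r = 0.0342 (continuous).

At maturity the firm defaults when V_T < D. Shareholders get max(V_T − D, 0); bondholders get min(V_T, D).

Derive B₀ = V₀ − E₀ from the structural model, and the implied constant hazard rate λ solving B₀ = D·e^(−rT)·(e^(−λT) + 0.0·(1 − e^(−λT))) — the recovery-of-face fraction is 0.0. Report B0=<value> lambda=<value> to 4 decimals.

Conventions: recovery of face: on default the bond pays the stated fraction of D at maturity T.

B0=27.0013 lambda=0.0053

Equity is a call on the firm's assets struck at D = 28.9874:
d₁ = [ln(V₀/D) + (r + σ²/2)T] / (σ√T)
   = [ln(84.1408/28.9874) + (0.0342 + 0.5·0.4306²)·1.7974] / (0.4306·√1.7974)
   = [1.065630 + 0.228105] / 0.577293 = 2.241037
d₂ = d₁ − σ√T = 2.241037 − 0.577293 = 1.663744
N(d₁) = 0.987488,  N(d₂) = 0.951918,  e^(−rT) = 0.940380
E₀ = V₀·N(d₁) − D·e^(−rT)·N(d₂)
   = 84.1408·0.987488 − 28.9874·0.940380·0.951918 = 57.139539
B₀ = V₀ − E₀ = 84.1408 − 57.139539 = 27.001261
e^(−λT) = (B₀·e^(rT)/D − 0)/(1 − 0) = (27.0013·1.063400/28.9874 − 0)/1 = 0.99053987
λ = −ln(0.99053987)/1.7974 = 0.005288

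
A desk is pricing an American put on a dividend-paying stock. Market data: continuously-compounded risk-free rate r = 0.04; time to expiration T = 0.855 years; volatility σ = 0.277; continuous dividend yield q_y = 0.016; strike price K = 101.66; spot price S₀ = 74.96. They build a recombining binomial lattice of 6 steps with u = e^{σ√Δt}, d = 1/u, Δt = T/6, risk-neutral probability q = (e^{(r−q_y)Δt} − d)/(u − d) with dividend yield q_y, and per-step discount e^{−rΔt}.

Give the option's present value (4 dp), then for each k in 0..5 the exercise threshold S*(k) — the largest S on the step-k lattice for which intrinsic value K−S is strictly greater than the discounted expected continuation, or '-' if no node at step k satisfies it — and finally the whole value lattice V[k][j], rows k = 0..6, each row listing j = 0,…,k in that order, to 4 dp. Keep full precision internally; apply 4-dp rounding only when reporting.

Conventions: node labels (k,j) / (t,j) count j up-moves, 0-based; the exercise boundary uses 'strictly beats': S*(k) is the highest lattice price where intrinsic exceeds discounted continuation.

price = 27.0327
boundary = - 67.5177 74.9600 67.5177 74.9600 83.2227
tree:
27.0327
34.1423 19.9551
40.8457 26.7000 13.1741
46.8836 34.1423 19.2044 7.0571
52.3220 40.8457 26.7000 11.6341 2.3800
57.2205 46.8836 34.1423 18.4373 4.6956 0.0000
61.6326 52.3220 40.8457 26.7000 9.2639 0.0000 0.0000

Δt=0.14250  u=1.11023  d=0.90072  q=0.49023  discount=0.99432
step 6 (expiry): payoffs max(K−S,0) = 61.6326 52.3220 40.8457 26.7000 9.2639 0.0000 0.0000
step 5: (k=5,j=0): S=44.4395, K−S=57.2205, hold=56.7439 ⇒ V=57.2205 exercise | (k=5,j=1): S=54.7764, K−S=46.8836, hold=46.4306 ⇒ V=46.8836 exercise | (k=5,j=2): S=67.5177, K−S=34.1423, hold=33.7183 ⇒ V=34.1423 exercise | (k=5,j=3): S=83.2227, K−S=18.4373, hold=18.0490 ⇒ V=18.4373 exercise | (k=5,j=4): S=102.5807, K−S=0.0000, hold=4.6956 ⇒ V=4.6956 continue | (k=5,j=5): S=126.4416, K−S=0.0000, hold=0.0000 ⇒ V=0.0000 continue  boundary S*=83.2227
step 4: (k=4,j=0): S=49.3380, K−S=52.3220, hold=51.8566 ⇒ V=52.3220 exercise | (k=4,j=1): S=60.8143, K−S=40.8457, hold=40.4064 ⇒ V=40.8457 exercise | (k=4,j=2): S=74.9600, K−S=26.7000, hold=26.2929 ⇒ V=26.7000 exercise | (k=4,j=3): S=92.3961, K−S=9.2639, hold=11.6341 ⇒ V=11.6341 continue | (k=4,j=4): S=113.8880, K−S=0.0000, hold=2.3800 ⇒ V=2.3800 continue  boundary S*=74.9600
step 3: (k=3,j=0): S=54.7764, K−S=46.8836, hold=46.4306 ⇒ V=46.8836 exercise | (k=3,j=1): S=67.5177, K−S=34.1423, hold=33.7183 ⇒ V=34.1423 exercise | (k=3,j=2): S=83.2227, K−S=18.4373, hold=19.2044 ⇒ V=19.2044 continue | (k=3,j=3): S=102.5807, K−S=0.0000, hold=7.0571 ⇒ V=7.0571 continue  boundary S*=67.5177
step 2: (k=2,j=0): S=60.8143, K−S=40.8457, hold=40.4064 ⇒ V=40.8457 exercise | (k=2,j=1): S=74.9600, K−S=26.7000, hold=26.6668 ⇒ V=26.7000 exercise | (k=2,j=2): S=92.3961, K−S=9.2639, hold=13.1741 ⇒ V=13.1741 continue  boundary S*=74.9600
step 1: (k=1,j=0): S=67.5177, K−S=34.1423, hold=33.7183 ⇒ V=34.1423 exercise | (k=1,j=1): S=83.2227, K−S=18.4373, hold=19.9551 ⇒ V=19.9551 continue  boundary S*=67.5177
step 0: (k=0,j=0): S=74.9600, K−S=26.7000, hold=27.0327 ⇒ V=27.0327 continue  boundary S*=-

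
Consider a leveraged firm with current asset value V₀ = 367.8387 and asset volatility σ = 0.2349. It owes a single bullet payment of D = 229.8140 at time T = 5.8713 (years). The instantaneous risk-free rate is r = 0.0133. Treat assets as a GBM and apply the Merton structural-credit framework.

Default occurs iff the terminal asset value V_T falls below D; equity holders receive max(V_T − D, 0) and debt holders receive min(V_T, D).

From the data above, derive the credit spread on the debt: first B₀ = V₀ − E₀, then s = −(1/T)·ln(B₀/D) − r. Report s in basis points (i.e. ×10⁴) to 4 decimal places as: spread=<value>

Apply the equity-as-call identities (strike 229.8140, horizon 5.8713 years):
d₁ = [ln(V₀/D) + (r + σ²/2)T] / (σ√T)
   = [ln(367.8387/229.8140) + (0.0133 + 0.5·0.2349²)·5.8713] / (0.2349·√5.8713)
   = [0.470374 + 0.240072] / 0.569181 = 1.248190
d₂ = d₁ − σ√T = 1.248190 − 0.569181 = 0.679010
N(d₁) = 0.894019,  N(d₂) = 0.751434,  e^(−rT) = 0.924883
E₀ = V₀·N(d₁) − D·e^(−rT)·N(d₂)
   = 367.8387·0.894019 − 229.8140·0.924883·0.751434 = 169.136823
B₀ = V₀ − E₀ = 367.8387 − 169.136823 = 198.701877
spread = −(1/T)·ln(B₀/D) − r = −(1/5.8713)·ln(198.701877/229.8140) − 0.0133 = 0.01147555
in basis points: 0.01147555 × 10⁴ = 114.7555 bp

spread=114.7555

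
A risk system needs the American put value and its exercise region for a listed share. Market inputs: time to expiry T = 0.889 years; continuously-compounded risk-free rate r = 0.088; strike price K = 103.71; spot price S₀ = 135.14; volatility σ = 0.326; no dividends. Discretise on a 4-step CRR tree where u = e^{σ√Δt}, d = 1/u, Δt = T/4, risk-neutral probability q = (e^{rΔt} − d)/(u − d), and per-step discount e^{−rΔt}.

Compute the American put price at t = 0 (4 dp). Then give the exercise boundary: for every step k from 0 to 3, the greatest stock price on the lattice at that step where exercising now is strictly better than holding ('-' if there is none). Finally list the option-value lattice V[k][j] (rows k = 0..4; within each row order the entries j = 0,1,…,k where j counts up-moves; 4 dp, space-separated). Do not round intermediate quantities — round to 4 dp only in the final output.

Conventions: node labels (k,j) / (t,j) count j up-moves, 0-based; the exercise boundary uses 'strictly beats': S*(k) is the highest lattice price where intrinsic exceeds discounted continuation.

params: Δt=0.22225 u=1.16613 d=0.85754 q=0.52566 e^(-rΔt)=0.98063
t_4 payoffs: 30.6295 4.3314 0.0000 0.0000 0.0000
t_3: node(3,0) S=85.2211 payoff=18.4889 vs cont=16.4803 → 18.4889 [stop]  node(3,1) S=115.8880 payoff=0.0000 vs cont=2.0148 → 2.0148 [wait]  node(3,2) S=157.5903 payoff=0.0000 vs cont=0.0000 → 0.0000 [wait]  node(3,3) S=214.2993 payoff=0.0000 vs cont=0.0000 → 0.0000 [wait]  ⇒ S*(3)=85.2211
t_2: node(2,0) S=99.3786 payoff=4.3314 vs cont=9.6388 → 9.6388 [wait]  node(2,1) S=135.1400 payoff=0.0000 vs cont=0.9372 → 0.9372 [wait]  node(2,2) S=183.7702 payoff=0.0000 vs cont=0.0000 → 0.0000 [wait]  ⇒ S*(2)=-
t_1: node(1,0) S=115.8880 payoff=0.0000 vs cont=4.9667 → 4.9667 [wait]  node(1,1) S=157.5903 payoff=0.0000 vs cont=0.4359 → 0.4359 [wait]  ⇒ S*(1)=-
t_0: node(0,0) S=135.1400 payoff=0.0000 vs cont=2.5350 → 2.5350 [wait]  ⇒ S*(0)=-

price = 2.5350
boundary = - - - 85.2211
tree:
2.5350
4.9667 0.4359
9.6388 0.9372 0.0000
18.4889 2.0148 0.0000 0.0000
30.6295 4.3314 0.0000 0.0000 0.0000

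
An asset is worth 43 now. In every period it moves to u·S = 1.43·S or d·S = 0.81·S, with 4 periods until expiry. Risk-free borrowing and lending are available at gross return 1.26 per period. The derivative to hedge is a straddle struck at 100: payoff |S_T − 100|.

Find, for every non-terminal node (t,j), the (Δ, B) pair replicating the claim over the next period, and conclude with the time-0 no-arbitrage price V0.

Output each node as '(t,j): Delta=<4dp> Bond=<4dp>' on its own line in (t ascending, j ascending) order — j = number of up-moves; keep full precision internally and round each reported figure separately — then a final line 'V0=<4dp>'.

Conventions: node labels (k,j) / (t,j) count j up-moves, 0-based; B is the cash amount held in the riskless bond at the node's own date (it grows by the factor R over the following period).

Since d<R<u, set p* = (R−d)/(u−d) = 0.7258; price each node as the discounted p*-expectation of its children.
Terminal payoffs: V(4,0)=81.4899, V(4,1)=67.3217, V(4,2)=42.3087, V(4,3)=1.8501, V(4,4)=79.8095
Node (3,0) S=22.8520: V=(p*·67.3217+(1−p*)·81.4899)/1.26=56.5131; Δ=(67.3217−81.4899)/(32.6783−18.5101)=-1.0000; B=V−Δ·S=79.3651
Node (3,1) S=40.3436: V=(p*·42.3087+(1−p*)·67.3217)/1.26=39.0215; Δ=(42.3087−67.3217)/(57.6913−32.6783)=-1.0000; B=V−Δ·S=79.3651
Node (3,2) S=71.2239: V=(p*·1.8501+(1−p*)·42.3087)/1.26=10.2727; Δ=(1.8501−42.3087)/(101.8501−57.6913)=-0.9162; B=V−Δ·S=75.5284
Node (3,3) S=125.7409: V=(p*·79.8095+(1−p*)·1.8501)/1.26=46.3758; Δ=(79.8095−1.8501)/(179.8095−101.8501)=1.0000; B=V−Δ·S=-79.3651
Node (2,0) S=28.2123: V=(p*·39.0215+(1−p*)·56.5131)/1.26=34.7759; Δ=(39.0215−56.5131)/(40.3436−22.8520)=-1.0000; B=V−Δ·S=62.9882
Node (2,1) S=49.8069: V=(p*·10.2727+(1−p*)·39.0215)/1.26=14.4091; Δ=(10.2727−39.0215)/(71.2239−40.3436)=-0.9310; B=V−Δ·S=60.7781
Node (2,2) S=87.9307: V=(p*·46.3758+(1−p*)·10.2727)/1.26=28.9497; Δ=(46.3758−10.2727)/(125.7409−71.2239)=0.6622; B=V−Δ·S=-29.2812
Node (1,0) S=34.8300: V=(p*·14.4091+(1−p*)·34.7759)/1.26=15.8679; Δ=(14.4091−34.7759)/(49.8069−28.2123)=-0.9431; B=V−Δ·S=48.7175
Node (1,1) S=61.4900: V=(p*·28.9497+(1−p*)·14.4091)/1.26=19.8117; Δ=(28.9497−14.4091)/(87.9307−49.8069)=0.3814; B=V−Δ·S=-3.6409
Node (0,0) S=43.0000: V=(p*·19.8117+(1−p*)·15.8679)/1.26=14.8653; Δ=(19.8117−15.8679)/(61.4900−34.8300)=0.1479; B=V−Δ·S=8.5043
As a check, the time-0 holding Δ(0,0)·S0 + B(0,0) comes to 14.8653 — exactly V0.

(0,0): Delta=0.1479 Bond=8.5043
(1,0): Delta=-0.9431 Bond=48.7175
(1,1): Delta=0.3814 Bond=-3.6409
(2,0): Delta=-1.0000 Bond=62.9882
(2,1): Delta=-0.9310 Bond=60.7781
(2,2): Delta=0.6622 Bond=-29.2812
(3,0): Delta=-1.0000 Bond=79.3651
(3,1): Delta=-1.0000 Bond=79.3651
(3,2): Delta=-0.9162 Bond=75.5284
(3,3): Delta=1.0000 Bond=-79.3651
V0=14.8653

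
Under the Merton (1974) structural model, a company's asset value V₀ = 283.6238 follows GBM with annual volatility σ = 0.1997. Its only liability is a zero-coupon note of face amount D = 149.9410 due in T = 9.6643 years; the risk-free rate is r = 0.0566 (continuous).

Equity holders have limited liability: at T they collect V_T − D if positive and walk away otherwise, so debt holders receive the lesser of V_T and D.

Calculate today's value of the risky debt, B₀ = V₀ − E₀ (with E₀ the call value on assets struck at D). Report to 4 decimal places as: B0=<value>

B0=85.7522

Apply the equity-as-call identities (strike 149.9410, horizon 9.6643 years):
d₁ = [ln(V₀/D) + (r + σ²/2)T] / (σ√T)
   = [ln(283.6238/149.9410) + (0.0566 + 0.5·0.1997²)·9.6643] / (0.1997·√9.6643)
   = [0.637407 + 0.739706] / 0.620817 = 2.218228
d₂ = d₁ − σ√T = 2.218228 − 0.620817 = 1.597412
N(d₁) = 0.986730,  N(d₂) = 0.944913,  e^(−rT) = 0.578684
E₀ = V₀·N(d₁) − D·e^(−rT)·N(d₂)
   = 283.6238·0.986730 − 149.9410·0.578684·0.944913 = 197.871624
B₀ = V₀ − E₀ = 283.6238 − 197.871624 = 85.752176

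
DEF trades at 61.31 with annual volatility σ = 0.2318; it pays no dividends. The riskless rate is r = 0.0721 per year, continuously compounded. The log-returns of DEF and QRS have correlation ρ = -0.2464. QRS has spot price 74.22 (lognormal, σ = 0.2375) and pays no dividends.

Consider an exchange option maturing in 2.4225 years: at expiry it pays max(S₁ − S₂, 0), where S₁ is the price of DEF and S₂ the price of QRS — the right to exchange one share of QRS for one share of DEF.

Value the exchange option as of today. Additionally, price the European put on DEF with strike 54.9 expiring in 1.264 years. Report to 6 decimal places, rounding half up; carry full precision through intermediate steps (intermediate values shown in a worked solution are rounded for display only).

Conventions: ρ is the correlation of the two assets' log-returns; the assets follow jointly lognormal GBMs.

exchange price = 9.731717
price(DEF put K=54.9) = 1.810309

σ_eff = √(σ₁² + σ₂² − 2ρσ₁σ₂) = √(0.2318² + 0.2375² − 2·-0.2464·0.2318·0.2375) = 0.370496
d₁ = (ln(S₁/S₂) + (q₂ − q₁ + σ_eff²/2)T) / (σ_eff√T) = (ln(61.31/74.22) + (0.0 − 0.0 + 0.068634)·2.4225) / 0.576654 = -0.043051
d₂ = d₁ − σ_eff√T = -0.043051 − 0.576654 = -0.619705
N(d₁) = 0.482830,  N(d₂) = 0.267726
V = S₁·e^{−q₁T}·N(d₁) − S₂·e^{−q₂T}·N(d₂) = 29.602332 − 19.870615 = 9.731717
[vanilla: DEF put K=54.9]
σ√T = 0.2318·√1.264 = 0.260608
d₁ = (ln(S/K) + (r+σ²/2)T) / (σ√T) = (ln(61.31/54.9) + (0.0721+0.2318²/2)·1.264) / 0.260608 = (0.110430 + 0.125093) / 0.260608 = 0.903743
d₂ = d₁ − σ√T = 0.903743 − 0.260608 = 0.643135
e^{−rT} = 0.912895
N(−d₁) = 0.183066,  N(−d₂) = 0.260068
price = K·e^{−rT}·N(−d₂) − S·N(−d₁) = 13.034081 − 11.223772 = 1.810309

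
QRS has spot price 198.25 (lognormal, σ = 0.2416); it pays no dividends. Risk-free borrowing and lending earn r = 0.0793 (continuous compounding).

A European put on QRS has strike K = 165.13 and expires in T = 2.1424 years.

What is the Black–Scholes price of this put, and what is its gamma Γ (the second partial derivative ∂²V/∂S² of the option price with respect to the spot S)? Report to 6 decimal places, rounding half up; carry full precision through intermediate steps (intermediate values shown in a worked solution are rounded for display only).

price = 4.872996
Γ = 0.002856

σ√T = 0.2416·√2.1424 = 0.353628
d₁ = (ln(S/K) + (r+σ²/2)T) / (σ√T) = (ln(198.25/165.13) + (0.0793+0.2416²/2)·2.1424) / 0.353628 = (0.182796 + 0.232419) / 0.353628 = 1.174155
d₂ = d₁ − σ√T = 1.174155 − 0.353628 = 0.820527
e^{−rT} = 0.843756
N(−d₁) = 0.120166,  N(−d₂) = 0.205958
Put price V = K·e^{−rT}·N(−d₂) − S·N(−d₁) = 28.695993 − 23.822997 = 4.872996
φ(d₁) = (1/√(2π))·e^{−d₁²/2} = 0.200236
Γ = φ(d₁) / (S·σ·√T) = 0.002856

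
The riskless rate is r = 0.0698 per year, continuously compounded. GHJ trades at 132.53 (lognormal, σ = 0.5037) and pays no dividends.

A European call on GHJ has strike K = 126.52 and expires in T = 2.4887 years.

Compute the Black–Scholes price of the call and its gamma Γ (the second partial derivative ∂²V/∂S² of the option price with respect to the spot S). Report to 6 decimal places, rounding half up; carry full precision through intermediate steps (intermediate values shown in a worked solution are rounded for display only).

σ√T = 0.5037·√2.4887 = 0.794618
d₁ = (ln(S/K) + (r+σ²/2)T) / (σ√T) = (ln(132.53/126.52) + (0.0698+0.5037²/2)·2.4887) / 0.794618 = (0.046409 + 0.489420) / 0.794618 = 0.674322
d₂ = d₁ − σ√T = 0.674322 − 0.794618 = -0.120295
e^{−rT} = 0.840540
N(d₁) = 0.749947,  N(d₂) = 0.452125
Call price V = S·N(d₁) − K·e^{−rT}·N(d₂) = 99.390453 − 48.081224 = 51.309229
φ(d₁) = (1/√(2π))·e^{−d₁²/2} = 0.317812
Γ = φ(d₁) / (S·σ·√T) = 0.003018

price = 51.309229
Γ = 0.003018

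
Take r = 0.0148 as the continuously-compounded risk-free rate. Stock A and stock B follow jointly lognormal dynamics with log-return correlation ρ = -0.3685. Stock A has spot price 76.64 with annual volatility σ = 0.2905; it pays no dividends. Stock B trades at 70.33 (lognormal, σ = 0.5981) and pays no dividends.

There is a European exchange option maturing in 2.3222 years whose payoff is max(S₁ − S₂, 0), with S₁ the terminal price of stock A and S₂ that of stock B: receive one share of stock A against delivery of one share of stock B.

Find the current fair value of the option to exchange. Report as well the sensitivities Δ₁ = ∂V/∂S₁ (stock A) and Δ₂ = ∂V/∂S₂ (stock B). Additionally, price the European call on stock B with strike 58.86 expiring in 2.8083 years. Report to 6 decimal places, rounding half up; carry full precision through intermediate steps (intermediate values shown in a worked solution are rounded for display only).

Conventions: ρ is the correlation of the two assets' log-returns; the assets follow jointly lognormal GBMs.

exchange price = 35.195799
Δ1 = 0.742155
Δ2 = -0.308304
price(stock B call K=58.86) = 31.792404

σ_eff = √(σ₁² + σ₂² − 2ρσ₁σ₂) = √(0.2905² + 0.5981² − 2·-0.3685·0.2905·0.5981) = 0.755093
d₁ = (ln(S₁/S₂) + (q₂ − q₁ + σ_eff²/2)T) / (σ_eff√T) = (ln(76.64/70.33) + (0.0 − 0.0 + 0.285083)·2.3222) / 1.150669 = 0.650005
d₂ = d₁ − σ_eff√T = 0.650005 − 1.150669 = -0.500664
N(d₁) = 0.742155,  N(d₂) = 0.308304
V = S₁·e^{−q₁T}·N(d₁) − S₂·e^{−q₂T}·N(d₂) = 56.878794 − 21.682995 = 35.195799
Δ₁ = e^{−q₁T}·N(d₁) = 0.742155;  Δ₂ = −e^{−q₂T}·N(d₂) = -0.308304
[vanilla: stock B call K=58.86]
σ√T = 0.5981·√2.8083 = 1.002295
d₁ = (ln(S/K) + (r+σ²/2)T) / (σ√T) = (ln(70.33/58.86) + (0.0148+0.5981²/2)·2.8083) / 1.002295 = (0.178037 + 0.543860) / 1.002295 = 0.720244
d₂ = d₁ − σ√T = 0.720244 − 1.002295 = -0.282051
e^{−rT} = 0.959289
N(d₁) = 0.764313,  N(d₂) = 0.388952
price = S·N(d₁) − K·e^{−rT}·N(d₂) = 53.754111 − 21.961706 = 31.792404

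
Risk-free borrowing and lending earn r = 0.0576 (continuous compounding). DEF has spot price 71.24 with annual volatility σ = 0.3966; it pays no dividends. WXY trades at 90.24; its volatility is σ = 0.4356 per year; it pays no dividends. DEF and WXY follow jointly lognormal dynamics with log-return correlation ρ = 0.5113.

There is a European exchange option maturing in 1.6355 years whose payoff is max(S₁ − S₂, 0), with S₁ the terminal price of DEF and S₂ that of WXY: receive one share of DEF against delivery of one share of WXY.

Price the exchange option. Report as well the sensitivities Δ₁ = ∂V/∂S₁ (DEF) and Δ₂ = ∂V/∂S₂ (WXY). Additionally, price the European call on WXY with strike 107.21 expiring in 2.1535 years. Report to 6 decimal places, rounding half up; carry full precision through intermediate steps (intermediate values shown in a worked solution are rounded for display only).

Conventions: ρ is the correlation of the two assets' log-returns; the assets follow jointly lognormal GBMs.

σ_eff = √(σ₁² + σ₂² − 2ρσ₁σ₂) = √(0.3966² + 0.4356² − 2·0.5113·0.3966·0.4356) = 0.412766
d₁ = (ln(S₁/S₂) + (q₂ − q₁ + σ_eff²/2)T) / (σ_eff√T) = (ln(71.24/90.24) + (0.0 − 0.0 + 0.085188)·1.6355) / 0.527872 = -0.183934
d₂ = d₁ − σ_eff√T = -0.183934 − 0.527872 = -0.711806
N(d₁) = 0.427033,  N(d₂) = 0.238292
V = S₁·e^{−q₁T}·N(d₁) − S₂·e^{−q₂T}·N(d₂) = 30.421804 − 21.503500 = 8.918304
Δ₁ = e^{−q₁T}·N(d₁) = 0.427033;  Δ₂ = −e^{−q₂T}·N(d₂) = -0.238292
[vanilla: WXY call K=107.21]
σ√T = 0.4356·√2.1535 = 0.639235
d₁ = (ln(S/K) + (r+σ²/2)T) / (σ√T) = (ln(90.24/107.21) + (0.0576+0.4356²/2)·2.1535) / 0.639235 = (-0.172317 + 0.328352) / 0.639235 = 0.244097
d₂ = d₁ − σ√T = 0.244097 − 0.639235 = -0.395138
e^{−rT} = 0.883343
N(d₁) = 0.596422,  N(d₂) = 0.346371
price = S·N(d₁) − K·e^{−rT}·N(d₂) = 53.821139 − 32.802417 = 21.018721

exchange price = 8.918304
Δ1 = 0.427033
Δ2 = -0.238292
price(WXY call K=107.21) = 21.018721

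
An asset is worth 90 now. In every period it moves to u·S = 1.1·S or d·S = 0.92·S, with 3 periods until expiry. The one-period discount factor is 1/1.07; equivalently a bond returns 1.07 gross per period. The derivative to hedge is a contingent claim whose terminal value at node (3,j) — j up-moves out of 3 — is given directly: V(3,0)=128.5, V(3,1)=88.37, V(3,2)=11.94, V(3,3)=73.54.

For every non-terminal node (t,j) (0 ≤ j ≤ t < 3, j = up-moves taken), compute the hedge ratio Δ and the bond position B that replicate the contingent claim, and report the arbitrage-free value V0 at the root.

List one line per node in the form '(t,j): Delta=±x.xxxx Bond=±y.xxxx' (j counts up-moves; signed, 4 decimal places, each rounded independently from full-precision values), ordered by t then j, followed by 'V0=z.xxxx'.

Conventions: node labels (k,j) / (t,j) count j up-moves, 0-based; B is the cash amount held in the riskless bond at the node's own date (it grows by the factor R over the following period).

(0,0): Delta=1.1016 Bond=-55.5282
(1,0): Delta=-4.4133 Bond=397.2210
(1,1): Delta=2.0241 Bond=-150.7424
(2,0): Delta=-2.9267 Bond=311.7840
(2,1): Delta=-4.6620 Bond=447.6750
(2,2): Delta=3.1425 Bond=-283.0883
V0=43.6192

Under the risk-neutral measure, an up-move has probability p* = (R−d)/(u−d) = 0.8333 and values discount at R = 1.07.
Terminal payoffs: V(3,0)=128.5000, V(3,1)=88.3700, V(3,2)=11.9400, V(3,3)=73.5400
  t=2,j=0: stock 76.1760 → up 83.7936 (V=88.3700), down 70.0819 (V=128.5000). Price 88.8396; hedge Δ=-2.9267, bond B=311.7840.
  t=2,j=1: stock 91.0800 → up 100.1880 (V=11.9400), down 83.7936 (V=88.3700). Price 23.0639; hedge Δ=-4.6620, bond B=447.6750.
  t=2,j=2: stock 108.9000 → up 119.7900 (V=73.5400), down 100.1880 (V=11.9400). Price 59.1340; hedge Δ=3.1425, bond B=-283.0883.
  t=1,j=0: stock 82.8000 → up 91.0800 (V=23.0639), down 76.1760 (V=88.8396). Price 31.8004; hedge Δ=-4.4133, bond B=397.2210.
  t=1,j=1: stock 99.0000 → up 108.9000 (V=59.1340), down 91.0800 (V=23.0639). Price 49.6470; hedge Δ=2.0241, bond B=-150.7424.
  t=0,j=0: stock 90.0000 → up 99.0000 (V=49.6470), down 82.8000 (V=31.8004). Price 43.6192; hedge Δ=1.1016, bond B=-55.5282.
Verification: the root portfolio costs Δ(0,0)·S0 + B(0,0) = 43.6192, matching V0.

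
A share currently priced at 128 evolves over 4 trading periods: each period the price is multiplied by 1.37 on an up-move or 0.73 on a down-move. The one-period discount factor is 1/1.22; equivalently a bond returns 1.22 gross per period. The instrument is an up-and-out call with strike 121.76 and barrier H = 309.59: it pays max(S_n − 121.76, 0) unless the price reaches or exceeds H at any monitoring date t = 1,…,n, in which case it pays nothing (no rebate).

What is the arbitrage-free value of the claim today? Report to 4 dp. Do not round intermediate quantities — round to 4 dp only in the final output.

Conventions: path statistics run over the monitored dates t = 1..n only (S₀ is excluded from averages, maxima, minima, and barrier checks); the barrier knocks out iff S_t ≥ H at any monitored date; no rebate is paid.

Set p* = 0.7656 (from d < R < u); the path-dependent value is the discounted p*-expectation over all price paths.
Enumerate all 2^4 = 16 price paths (U = up ×1.37, D = down ×0.73); each path with k up-moves has probability p*^k·(1−p*)^(4−k).
DDDD: M=93.4400, payoff=0.0000, prob=0.003017
UDDD: M=175.3600, payoff=0.0000, prob=0.009857
DUDD: M=128.0128, payoff=0.0000, prob=0.009857
UUDD: M=240.2432, payoff=6.2656, prob=0.032200
DDUD: M=93.4493, payoff=0.0000, prob=0.009857
UDUD: M=175.3775, payoff=6.2656, prob=0.032200
DUUD: M=175.3775, payoff=6.2656, prob=0.032200
UUUD: M=329.1332, payoff=0.0000, prob=0.105186
DDDU: M=93.4400, payoff=0.0000, prob=0.009857
UDDU: M=175.3600, payoff=6.2656, prob=0.032200
DUDU: M=128.0256, payoff=6.2656, prob=0.032200
UUDU: M=240.2672, payoff=118.5072, prob=0.105186
DDUU: M=128.0256, payoff=6.2656, prob=0.032200
UDUU: M=240.2672, payoff=118.5072, prob=0.105186
DUUU: M=240.2672, payoff=118.5072, prob=0.105186
UUUU: M=450.9125, payoff=0.0000, prob=0.343609
Price = Σ prob·payoff / R^4 = 38.606557 / 2.215335 = 17.4270

price = 17.4270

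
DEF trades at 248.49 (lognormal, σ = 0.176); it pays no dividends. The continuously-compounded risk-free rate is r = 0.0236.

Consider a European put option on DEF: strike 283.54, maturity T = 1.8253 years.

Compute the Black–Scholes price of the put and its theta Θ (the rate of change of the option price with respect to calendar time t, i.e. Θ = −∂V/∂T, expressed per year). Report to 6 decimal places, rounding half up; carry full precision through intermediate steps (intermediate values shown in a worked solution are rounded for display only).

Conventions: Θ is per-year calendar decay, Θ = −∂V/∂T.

σ√T = 0.176·√1.8253 = 0.237782
d₁ = (ln(S/K) + (r+σ²/2)T) / (σ√T) = (ln(248.49/283.54) + (0.0236+0.176²/2)·1.8253) / 0.237782 = (-0.131951 + 0.071347) / 0.237782 = -0.254869
d₂ = d₁ − σ√T = -0.254869 − 0.237782 = -0.492651
e^{−rT} = 0.957838
N(−d₁) = 0.600588,  N(−d₂) = 0.688870
Put price V = K·e^{−rT}·N(−d₂) − S·N(−d₁) = 187.087050 − 149.240038 = 37.847012
φ(d₁) = (1/√(2π))·e^{−d₁²/2} = 0.386193
Θ = −S·φ(d₁)·σ/(2√T) + r·K·e^{−rT}·N(−d₂) = −6.250706 + 4.415254 = -1.835452

price = 37.847012
Θ = -1.835452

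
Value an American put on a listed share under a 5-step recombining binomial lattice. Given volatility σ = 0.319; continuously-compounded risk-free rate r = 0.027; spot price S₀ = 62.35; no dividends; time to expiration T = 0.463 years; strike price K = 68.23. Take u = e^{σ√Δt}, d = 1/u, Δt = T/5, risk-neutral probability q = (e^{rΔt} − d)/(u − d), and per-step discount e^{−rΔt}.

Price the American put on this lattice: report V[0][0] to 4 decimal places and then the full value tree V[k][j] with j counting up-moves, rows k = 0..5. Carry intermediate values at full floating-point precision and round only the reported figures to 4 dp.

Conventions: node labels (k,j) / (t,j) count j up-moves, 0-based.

price = 8.4491
tree:
8.4491
12.2277 4.5379
16.8824 7.4188 1.5460
21.6325 11.6480 3.0308 0.0000
25.9433 16.8824 5.9416 0.0000 0.0000
29.8552 21.6325 11.6480 0.0000 0.0000 0.0000

Δt=0.09260  u=1.10194  d=0.90749  q=0.48862  discount=0.99750
step 5 (expiry): payoffs max(K−S,0) = 29.8552 21.6325 11.6480 0.0000 0.0000 0.0000
k=4: (k=4,j=0): S=42.2867, K−S=25.9433, hold=25.7729 ⇒ V=25.9433 exercise | (k=4,j=1): S=51.3476, K−S=16.8824, hold=16.7120 ⇒ V=16.8824 exercise | (k=4,j=2): S=62.3500, K−S=5.8800, hold=5.9416 ⇒ V=5.9416 continue | (k=4,j=3): S=75.7099, K−S=0.0000, hold=0.0000 ⇒ V=0.0000 continue | (k=4,j=4): S=91.9324, K−S=0.0000, hold=0.0000 ⇒ V=0.0000 continue
k=3: (k=3,j=0): S=46.5975, K−S=21.6325, hold=21.4622 ⇒ V=21.6325 exercise | (k=3,j=1): S=56.5820, K−S=11.6480, hold=11.5076 ⇒ V=11.6480 exercise | (k=3,j=2): S=68.7060, K−S=0.0000, hold=3.0308 ⇒ V=3.0308 continue | (k=3,j=3): S=83.4278, K−S=0.0000, hold=0.0000 ⇒ V=0.0000 continue
k=2: (k=2,j=0): S=51.3476, K−S=16.8824, hold=16.7120 ⇒ V=16.8824 exercise | (k=2,j=1): S=62.3500, K−S=5.8800, hold=7.4188 ⇒ V=7.4188 continue | (k=2,j=2): S=75.7099, K−S=0.0000, hold=1.5460 ⇒ V=1.5460 continue
k=1: (k=1,j=0): S=56.5820, K−S=11.6480, hold=12.2277 ⇒ V=12.2277 continue | (k=1,j=1): S=68.7060, K−S=0.0000, hold=4.5379 ⇒ V=4.5379 continue
k=0: (k=0,j=0): S=62.3500, K−S=5.8800, hold=8.4491 ⇒ V=8.4491 continue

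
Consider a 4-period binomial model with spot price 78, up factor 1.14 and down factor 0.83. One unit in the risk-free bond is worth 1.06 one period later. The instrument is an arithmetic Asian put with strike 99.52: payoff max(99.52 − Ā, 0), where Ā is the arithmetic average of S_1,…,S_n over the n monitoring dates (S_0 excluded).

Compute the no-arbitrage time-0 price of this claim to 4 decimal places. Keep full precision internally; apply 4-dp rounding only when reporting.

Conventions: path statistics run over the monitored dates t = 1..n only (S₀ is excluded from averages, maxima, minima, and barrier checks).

Set p* = 0.7419 (from d < R < u); the path-dependent value is the discounted p*-expectation over all price paths.
Enumerate all 2^4 = 16 price paths (U = up ×1.14, D = down ×0.83); each path with k up-moves has probability p*^k·(1−p*)^(4−k).
DDDD: Ā=50.0228, payoff=49.4972, prob=0.004435
UDDD: Ā=68.7060, payoff=30.8140, prob=0.012751
DUDD: Ā=62.6610, payoff=36.8590, prob=0.012751
UUDD: Ā=86.0645, payoff=13.4555, prob=0.036660
DDUD: Ā=57.6436, payoff=41.8764, prob=0.012751
UDUD: Ā=79.1732, payoff=20.3468, prob=0.036660
DUUD: Ā=73.1282, payoff=26.3918, prob=0.036660
UUUD: Ā=100.4411, payoff=0.0000, prob=0.105397
DDDU: Ā=53.4792, payoff=46.0408, prob=0.012751
UDDU: Ā=73.4534, payoff=26.0666, prob=0.036660
DUDU: Ā=67.4084, payoff=32.1116, prob=0.036660
UUDU: Ā=92.5850, payoff=6.9350, prob=0.105397
DDUU: Ā=62.3910, payoff=37.1290, prob=0.036660
UDUU: Ā=85.6937, payoff=13.8263, prob=0.105397
DUUU: Ā=79.6487, payoff=19.8713, prob=0.105397
UUUU: Ā=109.3970, payoff=0.0000, prob=0.303015
Price = Σ prob·payoff / R^4 = 12.186659 / 1.262477 = 9.6530

price = 9.6530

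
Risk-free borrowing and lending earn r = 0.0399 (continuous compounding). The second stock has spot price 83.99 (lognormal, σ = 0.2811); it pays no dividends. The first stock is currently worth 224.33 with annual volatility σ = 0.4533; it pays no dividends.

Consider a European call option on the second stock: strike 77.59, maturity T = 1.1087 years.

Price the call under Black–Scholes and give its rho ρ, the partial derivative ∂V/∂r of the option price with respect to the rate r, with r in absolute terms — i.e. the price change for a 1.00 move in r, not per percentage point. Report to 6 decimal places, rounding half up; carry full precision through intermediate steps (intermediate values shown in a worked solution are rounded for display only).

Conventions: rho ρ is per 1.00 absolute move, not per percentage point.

price = 14.977822
ρ = 49.885479

σ√T = 0.2811·√1.1087 = 0.295984
d₁ = (ln(S/K) + (r+σ²/2)T) / (σ√T) = (ln(83.99/77.59) + (0.0399+0.2811²/2)·1.1087) / 0.295984 = (0.079259 + 0.088040) / 0.295984 = 0.565232
d₂ = d₁ − σ√T = 0.565232 − 0.295984 = 0.269248
e^{−rT} = 0.956727
N(d₁) = 0.714042,  N(d₂) = 0.606131
Call price V = S·N(d₁) − K·e^{−rT}·N(d₂) = 59.972391 − 44.994569 = 14.977822
ρ = K·T·e^{−rT}·N(d₂) = 49.885479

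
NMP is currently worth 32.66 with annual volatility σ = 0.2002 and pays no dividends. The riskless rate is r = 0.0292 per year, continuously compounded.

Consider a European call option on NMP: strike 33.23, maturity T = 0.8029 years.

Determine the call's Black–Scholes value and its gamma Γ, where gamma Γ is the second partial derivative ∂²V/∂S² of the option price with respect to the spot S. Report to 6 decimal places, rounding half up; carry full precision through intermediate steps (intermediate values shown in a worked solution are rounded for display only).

price = 2.428421
Γ = 0.067572

σ√T = 0.2002·√0.8029 = 0.179389
d₁ = (ln(S/K) + (r+σ²/2)T) / (σ√T) = (ln(32.66/33.23) + (0.0292+0.2002²/2)·0.8029) / 0.179389 = (-0.017302 + 0.039535) / 0.179389 = 0.123937
d₂ = d₁ − σ√T = 0.123937 − 0.179389 = -0.055452
e^{−rT} = 0.976828
N(d₁) = 0.549317,  N(d₂) = 0.477889
Call price V = S·N(d₁) − K·e^{−rT}·N(d₂) = 17.940702 − 15.512281 = 2.428421
φ(d₁) = (1/√(2π))·e^{−d₁²/2} = 0.395890
Γ = φ(d₁) / (S·σ·√T) = 0.067572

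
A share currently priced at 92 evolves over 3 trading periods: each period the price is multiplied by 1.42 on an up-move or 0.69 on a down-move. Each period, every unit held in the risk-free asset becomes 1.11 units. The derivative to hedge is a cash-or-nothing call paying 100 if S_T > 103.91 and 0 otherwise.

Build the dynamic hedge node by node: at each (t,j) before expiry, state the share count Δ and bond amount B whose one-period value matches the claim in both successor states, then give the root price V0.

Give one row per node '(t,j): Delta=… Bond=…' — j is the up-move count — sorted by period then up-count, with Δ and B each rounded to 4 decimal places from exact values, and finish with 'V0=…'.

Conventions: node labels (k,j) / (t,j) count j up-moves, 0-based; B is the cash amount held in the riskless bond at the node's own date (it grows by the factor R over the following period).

Since d<R<u, set p* = (R−d)/(u−d) = 0.5753; price each node as the discounted p*-expectation of its children.
Terminal payoffs: V(3,0)=0.0000, V(3,1)=0.0000, V(3,2)=100.0000, V(3,3)=100.0000
Node (2,0) S=43.8012: V=(p*·0.0000+(1−p*)·0.0000)/1.11=0.0000; Δ=(0.0000−0.0000)/(62.1977−30.2228)=0.0000; B=V−Δ·S=0.0000
Node (2,1) S=90.1416: V=(p*·100.0000+(1−p*)·0.0000)/1.11=51.8327; Δ=(100.0000−0.0000)/(128.0011−62.1977)=1.5197; B=V−Δ·S=-85.1536
Node (2,2) S=185.5088: V=(p*·100.0000+(1−p*)·100.0000)/1.11=90.0901; Δ=(100.0000−100.0000)/(263.4225−128.0011)=0.0000; B=V−Δ·S=90.0901
Node (1,0) S=63.4800: V=(p*·51.8327+(1−p*)·0.0000)/1.11=26.8662; Δ=(51.8327−0.0000)/(90.1416−43.8012)=1.1185; B=V−Δ·S=-44.1374
Node (1,1) S=130.6400: V=(p*·90.0901+(1−p*)·51.8327)/1.11=66.5259; Δ=(90.0901−51.8327)/(185.5088−90.1416)=0.4012; B=V−Δ·S=14.1185
Node (0,0) S=92.0000: V=(p*·66.5259+(1−p*)·26.8662)/1.11=44.7605; Δ=(66.5259−26.8662)/(130.6400−63.4800)=0.5905; B=V−Δ·S=-9.5679
Verification: the root portfolio costs Δ(0,0)·S0 + B(0,0) = 44.7605, matching V0.

(0,0): Delta=0.5905 Bond=-9.5679
(1,0): Delta=1.1185 Bond=-44.1374
(1,1): Delta=0.4012 Bond=14.1185
(2,0): Delta=0.0000 Bond=0.0000
(2,1): Delta=1.5197 Bond=-85.1536
(2,2): Delta=0.0000 Bond=90.0901
V0=44.7605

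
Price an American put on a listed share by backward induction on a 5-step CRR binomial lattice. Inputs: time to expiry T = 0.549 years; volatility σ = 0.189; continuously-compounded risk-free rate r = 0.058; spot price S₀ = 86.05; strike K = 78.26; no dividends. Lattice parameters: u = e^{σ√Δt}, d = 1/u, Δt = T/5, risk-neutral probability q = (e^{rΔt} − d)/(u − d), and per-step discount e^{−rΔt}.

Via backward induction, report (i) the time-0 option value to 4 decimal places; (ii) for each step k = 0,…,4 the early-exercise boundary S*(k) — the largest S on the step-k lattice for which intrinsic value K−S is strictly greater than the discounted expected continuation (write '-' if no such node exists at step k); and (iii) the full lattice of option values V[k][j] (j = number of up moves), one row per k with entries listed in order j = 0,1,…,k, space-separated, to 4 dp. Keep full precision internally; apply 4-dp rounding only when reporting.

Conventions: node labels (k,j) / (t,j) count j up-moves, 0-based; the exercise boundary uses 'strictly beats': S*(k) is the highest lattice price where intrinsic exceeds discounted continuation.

price = 1.1881
boundary = - - - 71.3107 66.9817
tree:
1.1881
2.2093 0.3159
3.9967 0.6841 0.0000
6.9493 1.4815 0.0000 0.0000
11.2783 3.2087 0.0000 0.0000 0.0000
15.3445 6.9493 0.0000 0.0000 0.0000 0.0000

params: Δt=0.10980 u=1.06463 d=0.93929 q=0.53532 e^(-rΔt)=0.99365
t_5 payoffs: 15.3445 6.9493 0.0000 0.0000 0.0000 0.0000
t_4: node(4,0) S=66.9817 payoff=11.2783 vs cont=10.7815 → 11.2783 [stop]  node(4,1) S=75.9195 payoff=2.3405 vs cont=3.2087 → 3.2087 [wait]  node(4,2) S=86.0500 payoff=0.0000 vs cont=0.0000 → 0.0000 [wait]  node(4,3) S=97.5322 payoff=0.0000 vs cont=0.0000 → 0.0000 [wait]  node(4,4) S=110.5466 payoff=0.0000 vs cont=0.0000 → 0.0000 [wait]  ⇒ S*(4)=66.9817
t_3: node(3,0) S=71.3107 payoff=6.9493 vs cont=6.9143 → 6.9493 [stop]  node(3,1) S=80.8262 payoff=0.0000 vs cont=1.4815 → 1.4815 [wait]  node(3,2) S=91.6114 payoff=0.0000 vs cont=0.0000 → 0.0000 [wait]  node(3,3) S=103.8357 payoff=0.0000 vs cont=0.0000 → 0.0000 [wait]  ⇒ S*(3)=71.3107
t_2: node(2,0) S=75.9195 payoff=2.3405 vs cont=3.9967 → 3.9967 [wait]  node(2,1) S=86.0500 payoff=0.0000 vs cont=0.6841 → 0.6841 [wait]  node(2,2) S=97.5322 payoff=0.0000 vs cont=0.0000 → 0.0000 [wait]  ⇒ S*(2)=-
t_1: node(1,0) S=80.8262 payoff=0.0000 vs cont=2.2093 → 2.2093 [wait]  node(1,1) S=91.6114 payoff=0.0000 vs cont=0.3159 → 0.3159 [wait]  ⇒ S*(1)=-
t_0: node(0,0) S=86.0500 payoff=0.0000 vs cont=1.1881 → 1.1881 [wait]  ⇒ S*(0)=-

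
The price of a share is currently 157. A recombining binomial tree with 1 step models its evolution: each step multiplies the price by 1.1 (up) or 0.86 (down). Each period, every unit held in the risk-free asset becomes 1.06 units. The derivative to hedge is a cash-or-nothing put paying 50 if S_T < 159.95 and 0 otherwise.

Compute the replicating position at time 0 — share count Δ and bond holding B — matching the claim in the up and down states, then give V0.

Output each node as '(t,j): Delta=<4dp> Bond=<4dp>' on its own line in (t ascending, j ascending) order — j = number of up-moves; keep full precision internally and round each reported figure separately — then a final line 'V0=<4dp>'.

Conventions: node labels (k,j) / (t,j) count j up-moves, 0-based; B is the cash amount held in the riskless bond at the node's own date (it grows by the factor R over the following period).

(0,0): Delta=-1.3270 Bond=216.1950
V0=7.8616

Under the risk-neutral measure, an up-move has probability p* = (R−d)/(u−d) = 0.8333 and values discount at R = 1.06.
Payoffs at expiry: V(1,0)=50.0000, V(1,1)=0.0000
Node (0,0) S=157.0000: V=(p*·0.0000+(1−p*)·50.0000)/1.06=7.8616; Δ=(0.0000−50.0000)/(172.7000−135.0200)=-1.3270; B=V−Δ·S=216.1950
Check: Δ(0,0)·S0 + B(0,0) = 7.8616 = V0.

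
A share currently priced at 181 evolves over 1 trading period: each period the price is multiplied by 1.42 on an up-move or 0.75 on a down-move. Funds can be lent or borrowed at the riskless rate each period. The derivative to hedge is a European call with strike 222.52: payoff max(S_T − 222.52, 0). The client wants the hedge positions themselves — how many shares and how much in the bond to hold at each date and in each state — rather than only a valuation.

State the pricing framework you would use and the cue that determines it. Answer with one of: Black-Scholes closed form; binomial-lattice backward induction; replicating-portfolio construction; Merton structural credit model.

Key observation: the mandate to exhibit the hedge at every date and state singles out the replicating-portfolio construction on the 1-period tree with factors 1.42 and 0.75 from 181.

framework: replicating-portfolio construction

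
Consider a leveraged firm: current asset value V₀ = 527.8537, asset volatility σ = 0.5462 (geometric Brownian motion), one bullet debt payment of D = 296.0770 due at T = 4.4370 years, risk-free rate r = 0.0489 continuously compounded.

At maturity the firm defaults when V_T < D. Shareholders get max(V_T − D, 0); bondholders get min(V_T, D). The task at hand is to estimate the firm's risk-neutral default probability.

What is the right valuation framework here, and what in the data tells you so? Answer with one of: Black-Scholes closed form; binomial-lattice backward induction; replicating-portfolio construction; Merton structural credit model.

framework: Merton structural credit model

Key observation: the question is about default risk generated by asset-value dynamics against a debt face of 296.0770 — the structural framework prices exactly that.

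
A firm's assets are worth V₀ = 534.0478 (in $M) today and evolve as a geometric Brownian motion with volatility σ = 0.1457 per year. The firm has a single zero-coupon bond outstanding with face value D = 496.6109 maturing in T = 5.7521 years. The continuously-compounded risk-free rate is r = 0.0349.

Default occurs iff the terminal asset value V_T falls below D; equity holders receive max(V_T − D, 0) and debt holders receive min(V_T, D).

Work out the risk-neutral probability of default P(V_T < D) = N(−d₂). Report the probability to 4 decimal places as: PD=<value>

With assets at 534.0478 and a single debt payment of 496.6109 at 5.7521 years:
d₁ = [ln(V₀/D) + (r + σ²/2)T] / (σ√T)
   = [ln(534.0478/496.6109) + (0.0349 + 0.5·0.1457²)·5.7521] / (0.1457·√5.7521)
   = [0.072679 + 0.261802] / 0.349440 = 0.957191
d₂ = d₁ − σ√T = 0.957191 − 0.349440 = 0.607751
risk-neutral PD = N(−d₂) = N(-0.607751) = 0.271676

PD=0.2717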